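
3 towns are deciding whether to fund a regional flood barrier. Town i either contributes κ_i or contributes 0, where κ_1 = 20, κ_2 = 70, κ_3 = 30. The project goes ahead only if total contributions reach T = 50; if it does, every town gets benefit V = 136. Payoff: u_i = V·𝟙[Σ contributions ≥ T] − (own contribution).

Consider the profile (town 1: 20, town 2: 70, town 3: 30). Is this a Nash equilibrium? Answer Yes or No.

Total = 120 ≥ 50: provided.
Town 1 (pledges 20, payoff 116): dropping to 0 → total 100, payoff 136. Profitable deviation.

No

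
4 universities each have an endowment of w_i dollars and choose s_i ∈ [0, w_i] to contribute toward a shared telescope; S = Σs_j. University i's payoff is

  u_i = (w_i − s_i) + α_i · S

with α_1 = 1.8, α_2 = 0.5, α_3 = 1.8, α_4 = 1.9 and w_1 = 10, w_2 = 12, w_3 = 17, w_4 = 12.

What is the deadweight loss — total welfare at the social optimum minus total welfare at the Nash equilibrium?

∂u_i/∂s_i = α_i − 1, so university i contributes w_i if α_i > 1, else 0.
α_i > 1 for i ∈ {1, 3, 4}; NE contributions (10, 0, 17, 12), S = 39.
W^NE = Σw_i − S^NE + (Σα_i)·S^NE = 51 + 5·39 = 246.
Planner: ∂(Σu_j)/∂s_i = Σα_j − 1 = 5 > 0, so everyone contributes w_i; S^SO = 51, W^SO = 51 + 5·51 = 306.
Deadweight loss = 60.

60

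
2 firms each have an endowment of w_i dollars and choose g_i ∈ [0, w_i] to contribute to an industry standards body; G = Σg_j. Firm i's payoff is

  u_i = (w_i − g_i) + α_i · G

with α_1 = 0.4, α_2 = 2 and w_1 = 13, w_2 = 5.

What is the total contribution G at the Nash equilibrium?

∂u_i/∂g_i = α_i − 1, so firm i contributes w_i if α_i > 1, else 0.
α_i > 1 for i ∈ {2}; NE contributions (0, 5), G = 5.

5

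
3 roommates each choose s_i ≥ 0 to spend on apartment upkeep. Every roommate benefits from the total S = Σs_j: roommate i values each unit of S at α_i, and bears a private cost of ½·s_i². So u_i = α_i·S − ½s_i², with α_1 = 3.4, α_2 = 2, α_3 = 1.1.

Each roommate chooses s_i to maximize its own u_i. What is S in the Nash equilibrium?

6.5

Roommate i's FOC: ∂u_i/∂s_i = α_i − s_i = 0, so s_i* = α_i.
NE contributions = (3.4, 2, 1.1); S = 6.5.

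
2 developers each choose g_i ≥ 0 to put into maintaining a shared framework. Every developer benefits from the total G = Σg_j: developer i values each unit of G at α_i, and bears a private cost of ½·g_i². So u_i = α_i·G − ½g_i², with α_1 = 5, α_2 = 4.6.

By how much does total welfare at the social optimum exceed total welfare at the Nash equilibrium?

23.08

Developer i's FOC: ∂u_i/∂g_i = α_i − g_i = 0, so g_i* = α_i.
NE contributions = (5, 4.6); G = 9.6.
W^NE = (Σα)·G − ½Σα_i² = 9.6² − ½·46.16 = 69.08.
Planner sets g_i = Σα_j = 9.6 for every i, so G^SO = 2·9.6 = 19.2.
W^SO = (Σα)·G^SO − ½·2·(Σα)² = (2/2)·9.6² = 92.16.
Deadweight loss = W^SO − W^NE = 23.08.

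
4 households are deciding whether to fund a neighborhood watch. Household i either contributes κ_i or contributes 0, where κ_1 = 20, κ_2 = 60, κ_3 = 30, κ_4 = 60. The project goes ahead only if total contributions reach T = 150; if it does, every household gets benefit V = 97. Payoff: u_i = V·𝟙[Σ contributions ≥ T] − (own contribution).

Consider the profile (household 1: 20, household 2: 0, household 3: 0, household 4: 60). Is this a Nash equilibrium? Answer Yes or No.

No

Total = 80 < 150: not provided.
Household 1 (pledges 20, payoff -20): dropping to 0 → total 60, payoff 0. Profitable deviation.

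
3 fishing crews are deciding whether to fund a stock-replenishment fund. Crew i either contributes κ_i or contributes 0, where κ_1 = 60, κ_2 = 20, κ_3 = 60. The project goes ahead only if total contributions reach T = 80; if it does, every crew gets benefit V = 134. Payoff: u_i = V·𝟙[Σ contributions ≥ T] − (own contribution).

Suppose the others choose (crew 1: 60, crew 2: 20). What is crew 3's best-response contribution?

Others' total = 80 ≥ 80; contributing adds cost 60 for no extra benefit.
Best response: 0.

0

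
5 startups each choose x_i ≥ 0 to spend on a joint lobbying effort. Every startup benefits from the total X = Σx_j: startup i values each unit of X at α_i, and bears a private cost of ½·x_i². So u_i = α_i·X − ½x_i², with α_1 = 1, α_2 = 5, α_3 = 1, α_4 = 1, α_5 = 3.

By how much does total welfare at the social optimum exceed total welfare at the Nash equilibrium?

Startup i's FOC: ∂u_i/∂x_i = α_i − x_i = 0, so x_i* = α_i.
NE contributions = (1, 5, 1, 1, 3); X = 11.
W^NE = (Σα)·X − ½Σα_i² = 11² − ½·37 = 102.5.
Planner sets x_i = Σα_j = 11 for every i, so X^SO = 5·11 = 55.
W^SO = (Σα)·X^SO − ½·5·(Σα)² = (5/2)·11² = 302.5.
Deadweight loss = W^SO − W^NE = 200.

200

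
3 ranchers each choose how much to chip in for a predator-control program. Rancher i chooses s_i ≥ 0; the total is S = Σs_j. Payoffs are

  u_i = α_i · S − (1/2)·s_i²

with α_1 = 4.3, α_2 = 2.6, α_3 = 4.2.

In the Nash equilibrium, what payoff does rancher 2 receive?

Rancher i's FOC: ∂u_i/∂s_i = α_i − s_i = 0, so s_i* = α_i.
NE contributions = (4.3, 2.6, 4.2); S = 11.1.
u_2 = α_2·S − ½·(s_2)² = 2.6·11.1 − ½·2.6² = 25.48.

25.48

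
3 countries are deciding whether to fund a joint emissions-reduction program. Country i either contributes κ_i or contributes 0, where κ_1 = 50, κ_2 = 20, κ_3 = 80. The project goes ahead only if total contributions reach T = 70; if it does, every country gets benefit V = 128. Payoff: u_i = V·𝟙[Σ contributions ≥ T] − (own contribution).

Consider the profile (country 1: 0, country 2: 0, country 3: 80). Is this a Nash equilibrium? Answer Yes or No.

Total = 80 ≥ 70: provided.
Country 1 (pledges 0, payoff 128): pledging 50 → total 130, payoff 78. No gain.
Country 2 (pledges 0, payoff 128): pledging 20 → total 100, payoff 108. No gain.
Country 3 (pledges 80, payoff 48): dropping to 0 → total 0, payoff 0. No gain.

Yes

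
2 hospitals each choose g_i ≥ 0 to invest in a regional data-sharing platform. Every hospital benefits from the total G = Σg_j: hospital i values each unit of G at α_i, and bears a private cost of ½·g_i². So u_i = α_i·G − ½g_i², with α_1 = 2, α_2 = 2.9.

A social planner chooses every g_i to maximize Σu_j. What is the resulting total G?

Planner FOC: ∂(Σu_j)/∂g_i = (Σα_j) − g_i = 0, so g_i^SO = Σα_j = 4.9 for every i; G^SO = 9.8.

9.8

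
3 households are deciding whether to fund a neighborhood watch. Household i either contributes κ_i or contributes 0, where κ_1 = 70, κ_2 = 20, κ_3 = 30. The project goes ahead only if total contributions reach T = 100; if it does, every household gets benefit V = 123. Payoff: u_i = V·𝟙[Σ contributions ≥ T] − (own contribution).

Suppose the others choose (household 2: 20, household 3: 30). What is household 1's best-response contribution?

Others' total = 50. Contributing 70 brings total to 120 ≥ 100: gain V − κ_1 = 53.
Best response: 70.

70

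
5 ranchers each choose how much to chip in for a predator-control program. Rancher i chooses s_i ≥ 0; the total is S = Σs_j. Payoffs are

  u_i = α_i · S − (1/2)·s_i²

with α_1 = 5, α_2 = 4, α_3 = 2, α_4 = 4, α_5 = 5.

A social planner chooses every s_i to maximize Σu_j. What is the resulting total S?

Planner FOC: ∂(Σu_j)/∂s_i = (Σα_j) − s_i = 0, so s_i^SO = Σα_j = 20 for every i; S^SO = 100.

100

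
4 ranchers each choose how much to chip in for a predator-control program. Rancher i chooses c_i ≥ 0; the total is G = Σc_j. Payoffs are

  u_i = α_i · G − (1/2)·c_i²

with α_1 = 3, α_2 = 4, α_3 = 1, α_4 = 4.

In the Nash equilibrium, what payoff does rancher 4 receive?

40

Rancher i's FOC: ∂u_i/∂c_i = α_i − c_i = 0, so c_i* = α_i.
NE contributions = (3, 4, 1, 4); G = 12.
u_4 = α_4·G − ½·(c_4)² = 4·12 − ½·4² = 40.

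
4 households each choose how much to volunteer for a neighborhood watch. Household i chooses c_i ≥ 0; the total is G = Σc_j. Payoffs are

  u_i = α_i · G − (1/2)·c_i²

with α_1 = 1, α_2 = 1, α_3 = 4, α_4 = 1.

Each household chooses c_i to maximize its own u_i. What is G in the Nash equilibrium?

7

Household i's FOC: ∂u_i/∂c_i = α_i − c_i = 0, so c_i* = α_i.
NE contributions = (1, 1, 4, 1); G = 7.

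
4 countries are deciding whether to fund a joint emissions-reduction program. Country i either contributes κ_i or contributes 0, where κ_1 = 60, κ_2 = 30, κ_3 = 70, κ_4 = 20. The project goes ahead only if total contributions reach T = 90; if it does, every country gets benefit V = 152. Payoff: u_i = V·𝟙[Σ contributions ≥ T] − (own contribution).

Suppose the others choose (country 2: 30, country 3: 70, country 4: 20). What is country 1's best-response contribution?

Others' total = 120 ≥ 90; contributing adds cost 60 for no extra benefit.
Best response: 0.

0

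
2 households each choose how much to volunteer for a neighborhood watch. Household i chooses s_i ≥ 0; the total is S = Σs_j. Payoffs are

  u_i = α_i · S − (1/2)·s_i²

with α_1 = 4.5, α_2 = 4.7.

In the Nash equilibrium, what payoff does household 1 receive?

31.275

Household i's FOC: ∂u_i/∂s_i = α_i − s_i = 0, so s_i* = α_i.
NE contributions = (4.5, 4.7); S = 9.2.
u_1 = α_1·S − ½·(s_1)² = 4.5·9.2 − ½·4.5² = 31.275.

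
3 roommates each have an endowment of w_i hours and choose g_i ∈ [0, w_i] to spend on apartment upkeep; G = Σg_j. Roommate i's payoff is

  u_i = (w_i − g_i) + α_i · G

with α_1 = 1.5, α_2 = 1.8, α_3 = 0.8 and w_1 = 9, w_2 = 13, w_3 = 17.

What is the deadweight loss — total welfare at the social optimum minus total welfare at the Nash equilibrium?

∂u_i/∂g_i = α_i − 1, so roommate i contributes w_i if α_i > 1, else 0.
α_i > 1 for i ∈ {1, 2}; NE contributions (9, 13, 0), G = 22.
W^NE = Σw_i − G^NE + (Σα_i)·G^NE = 39 + 3.1·22 = 107.2.
Planner: ∂(Σu_j)/∂g_i = Σα_j − 1 = 3.1 > 0, so everyone contributes w_i; G^SO = 39, W^SO = 39 + 3.1·39 = 159.9.
Deadweight loss = 52.7.

52.7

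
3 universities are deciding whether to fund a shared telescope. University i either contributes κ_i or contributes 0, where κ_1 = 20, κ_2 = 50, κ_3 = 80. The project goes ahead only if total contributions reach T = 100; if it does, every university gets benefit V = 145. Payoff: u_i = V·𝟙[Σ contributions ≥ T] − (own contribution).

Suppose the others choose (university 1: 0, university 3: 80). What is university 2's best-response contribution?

Others' total = 80. Contributing 50 brings total to 130 ≥ 100: gain V − κ_2 = 95.
Best response: 50.

50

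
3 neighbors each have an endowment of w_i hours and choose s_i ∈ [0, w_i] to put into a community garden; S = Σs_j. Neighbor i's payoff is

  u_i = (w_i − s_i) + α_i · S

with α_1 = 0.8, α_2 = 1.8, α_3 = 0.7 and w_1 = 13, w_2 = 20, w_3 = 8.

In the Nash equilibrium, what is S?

∂u_i/∂s_i = α_i − 1, so neighbor i contributes w_i if α_i > 1, else 0.
α_i > 1 for i ∈ {2}; NE contributions (0, 20, 0), S = 20.

20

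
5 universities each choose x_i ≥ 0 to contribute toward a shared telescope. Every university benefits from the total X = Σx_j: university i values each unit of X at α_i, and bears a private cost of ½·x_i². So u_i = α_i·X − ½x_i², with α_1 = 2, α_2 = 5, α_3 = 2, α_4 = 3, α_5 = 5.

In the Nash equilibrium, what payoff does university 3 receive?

32

University i's FOC: ∂u_i/∂x_i = α_i − x_i = 0, so x_i* = α_i.
NE contributions = (2, 5, 2, 3, 5); X = 17.
u_3 = α_3·X − ½·(x_3)² = 2·17 − ½·2² = 32.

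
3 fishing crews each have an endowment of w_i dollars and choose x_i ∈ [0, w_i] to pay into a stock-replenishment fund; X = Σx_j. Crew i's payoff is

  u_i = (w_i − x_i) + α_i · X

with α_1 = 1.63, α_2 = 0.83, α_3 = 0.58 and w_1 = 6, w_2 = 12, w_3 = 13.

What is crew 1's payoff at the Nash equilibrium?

9.78

∂u_i/∂x_i = α_i − 1, so crew i contributes w_i if α_i > 1, else 0.
α_i > 1 for i ∈ {1}; NE contributions (6, 0, 0), X = 6.
u_1 = (6 − 6) + 1.63·6 = 9.78.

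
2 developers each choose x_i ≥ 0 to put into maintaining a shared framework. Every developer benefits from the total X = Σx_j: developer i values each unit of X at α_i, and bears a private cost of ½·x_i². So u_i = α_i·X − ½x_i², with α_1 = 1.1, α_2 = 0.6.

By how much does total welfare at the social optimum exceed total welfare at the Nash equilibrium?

0.785

Developer i's FOC: ∂u_i/∂x_i = α_i − x_i = 0, so x_i* = α_i.
NE contributions = (1.1, 0.6); X = 1.7.
W^NE = (Σα)·X − ½Σα_i² = 1.7² − ½·1.57 = 2.105.
Planner sets x_i = Σα_j = 1.7 for every i, so X^SO = 2·1.7 = 3.4.
W^SO = (Σα)·X^SO − ½·2·(Σα)² = (2/2)·1.7² = 2.89.
Deadweight loss = W^SO − W^NE = 0.785.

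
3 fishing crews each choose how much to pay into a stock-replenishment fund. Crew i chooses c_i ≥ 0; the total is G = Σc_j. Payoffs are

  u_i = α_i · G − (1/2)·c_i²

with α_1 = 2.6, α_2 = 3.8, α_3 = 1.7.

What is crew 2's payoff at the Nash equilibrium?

Crew i's FOC: ∂u_i/∂c_i = α_i − c_i = 0, so c_i* = α_i.
NE contributions = (2.6, 3.8, 1.7); G = 8.1.
u_2 = α_2·G − ½·(c_2)² = 3.8·8.1 − ½·3.8² = 23.56.

23.56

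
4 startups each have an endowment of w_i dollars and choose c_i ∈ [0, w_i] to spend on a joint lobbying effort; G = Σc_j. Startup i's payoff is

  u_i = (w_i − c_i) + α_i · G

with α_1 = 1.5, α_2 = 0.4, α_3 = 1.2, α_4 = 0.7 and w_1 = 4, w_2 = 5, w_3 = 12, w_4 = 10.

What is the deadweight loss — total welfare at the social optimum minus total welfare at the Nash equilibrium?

42

∂u_i/∂c_i = α_i − 1, so startup i contributes w_i if α_i > 1, else 0.
α_i > 1 for i ∈ {1, 3}; NE contributions (4, 0, 12, 0), G = 16.
W^NE = Σw_i − G^NE + (Σα_i)·G^NE = 31 + 2.8·16 = 75.8.
Planner: ∂(Σu_j)/∂c_i = Σα_j − 1 = 2.8 > 0, so everyone contributes w_i; G^SO = 31, W^SO = 31 + 2.8·31 = 117.8.
Deadweight loss = 42.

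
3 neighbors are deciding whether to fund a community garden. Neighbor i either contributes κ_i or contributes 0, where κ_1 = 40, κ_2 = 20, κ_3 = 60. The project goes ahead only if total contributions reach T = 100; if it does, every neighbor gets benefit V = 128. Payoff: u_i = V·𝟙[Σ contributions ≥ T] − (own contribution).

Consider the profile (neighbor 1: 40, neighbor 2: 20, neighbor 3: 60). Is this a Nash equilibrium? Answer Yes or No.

Total = 120 ≥ 100: provided.
Neighbor 1 (pledges 40, payoff 88): dropping to 0 → total 80, payoff 0. No gain.
Neighbor 2 (pledges 20, payoff 108): dropping to 0 → total 100, payoff 128. Profitable deviation.

No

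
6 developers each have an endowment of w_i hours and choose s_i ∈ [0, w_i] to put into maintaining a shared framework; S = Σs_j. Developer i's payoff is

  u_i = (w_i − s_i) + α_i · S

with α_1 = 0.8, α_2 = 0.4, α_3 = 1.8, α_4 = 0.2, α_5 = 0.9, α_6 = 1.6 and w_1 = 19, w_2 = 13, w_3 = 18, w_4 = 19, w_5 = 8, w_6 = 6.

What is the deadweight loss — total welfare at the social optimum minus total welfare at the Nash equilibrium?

∂u_i/∂s_i = α_i − 1, so developer i contributes w_i if α_i > 1, else 0.
α_i > 1 for i ∈ {3, 6}; NE contributions (0, 0, 18, 0, 0, 6), S = 24.
W^NE = Σw_i − S^NE + (Σα_i)·S^NE = 83 + 4.7·24 = 195.8.
Planner: ∂(Σu_j)/∂s_i = Σα_j − 1 = 4.7 > 0, so everyone contributes w_i; S^SO = 83, W^SO = 83 + 4.7·83 = 473.1.
Deadweight loss = 277.3.

277.3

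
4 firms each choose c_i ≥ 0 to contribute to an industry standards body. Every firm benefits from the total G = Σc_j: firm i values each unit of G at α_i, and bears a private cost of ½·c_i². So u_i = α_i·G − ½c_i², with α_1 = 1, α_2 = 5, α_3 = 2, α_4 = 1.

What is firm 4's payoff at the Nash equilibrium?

Firm i's FOC: ∂u_i/∂c_i = α_i − c_i = 0, so c_i* = α_i.
NE contributions = (1, 5, 2, 1); G = 9.
u_4 = α_4·G − ½·(c_4)² = 1·9 − ½·1² = 8.5.

8.5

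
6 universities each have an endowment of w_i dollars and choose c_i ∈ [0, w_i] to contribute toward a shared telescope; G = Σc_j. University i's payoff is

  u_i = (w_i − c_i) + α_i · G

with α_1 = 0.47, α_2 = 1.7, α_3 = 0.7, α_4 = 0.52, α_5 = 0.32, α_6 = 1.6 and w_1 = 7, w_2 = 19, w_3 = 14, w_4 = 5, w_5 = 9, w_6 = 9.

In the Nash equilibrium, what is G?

28

∂u_i/∂c_i = α_i − 1, so university i contributes w_i if α_i > 1, else 0.
α_i > 1 for i ∈ {2, 6}; NE contributions (0, 19, 0, 0, 0, 9), G = 28.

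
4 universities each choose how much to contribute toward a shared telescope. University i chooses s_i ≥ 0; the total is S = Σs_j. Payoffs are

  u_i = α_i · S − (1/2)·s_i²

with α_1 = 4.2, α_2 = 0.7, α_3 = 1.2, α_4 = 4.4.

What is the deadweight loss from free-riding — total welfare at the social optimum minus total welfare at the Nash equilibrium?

University i's FOC: ∂u_i/∂s_i = α_i − s_i = 0, so s_i* = α_i.
NE contributions = (4.2, 0.7, 1.2, 4.4); S = 10.5.
W^NE = (Σα)·S − ½Σα_i² = 10.5² − ½·38.93 = 90.785.
Planner sets s_i = Σα_j = 10.5 for every i, so S^SO = 4·10.5 = 42.
W^SO = (Σα)·S^SO − ½·4·(Σα)² = (4/2)·10.5² = 220.5.
Deadweight loss = W^SO − W^NE = 129.715.

129.715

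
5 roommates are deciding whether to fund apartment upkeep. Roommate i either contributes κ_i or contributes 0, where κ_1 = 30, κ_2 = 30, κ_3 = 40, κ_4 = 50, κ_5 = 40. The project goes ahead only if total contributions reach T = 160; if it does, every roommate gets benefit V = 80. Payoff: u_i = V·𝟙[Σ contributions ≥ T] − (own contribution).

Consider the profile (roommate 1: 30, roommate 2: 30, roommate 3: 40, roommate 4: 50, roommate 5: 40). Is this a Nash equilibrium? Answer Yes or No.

No

Total = 190 ≥ 160: provided.
Roommate 1 (pledges 30, payoff 50): dropping to 0 → total 160, payoff 80. Profitable deviation.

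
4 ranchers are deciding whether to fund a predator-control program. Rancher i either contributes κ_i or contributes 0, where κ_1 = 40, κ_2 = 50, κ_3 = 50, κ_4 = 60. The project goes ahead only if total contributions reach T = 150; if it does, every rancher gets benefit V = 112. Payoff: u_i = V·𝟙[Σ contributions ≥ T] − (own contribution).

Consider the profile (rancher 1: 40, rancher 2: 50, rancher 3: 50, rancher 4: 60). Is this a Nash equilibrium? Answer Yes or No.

No

Total = 200 ≥ 150: provided.
Rancher 1 (pledges 40, payoff 72): dropping to 0 → total 160, payoff 112. Profitable deviation.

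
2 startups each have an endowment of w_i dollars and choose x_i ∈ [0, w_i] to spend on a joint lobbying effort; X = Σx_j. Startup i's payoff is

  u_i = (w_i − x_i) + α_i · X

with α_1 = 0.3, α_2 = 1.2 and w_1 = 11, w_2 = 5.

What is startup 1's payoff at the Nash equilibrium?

12.5

∂u_i/∂x_i = α_i − 1, so startup i contributes w_i if α_i > 1, else 0.
α_i > 1 for i ∈ {2}; NE contributions (0, 5), X = 5.
u_1 = (11 − 0) + 0.3·5 = 12.5.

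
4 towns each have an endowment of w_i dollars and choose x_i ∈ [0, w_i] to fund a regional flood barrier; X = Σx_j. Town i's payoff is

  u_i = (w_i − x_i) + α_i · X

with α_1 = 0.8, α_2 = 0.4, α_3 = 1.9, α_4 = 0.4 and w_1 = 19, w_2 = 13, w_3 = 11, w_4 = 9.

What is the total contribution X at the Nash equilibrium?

∂u_i/∂x_i = α_i − 1, so town i contributes w_i if α_i > 1, else 0.
α_i > 1 for i ∈ {3}; NE contributions (0, 0, 11, 0), X = 11.

11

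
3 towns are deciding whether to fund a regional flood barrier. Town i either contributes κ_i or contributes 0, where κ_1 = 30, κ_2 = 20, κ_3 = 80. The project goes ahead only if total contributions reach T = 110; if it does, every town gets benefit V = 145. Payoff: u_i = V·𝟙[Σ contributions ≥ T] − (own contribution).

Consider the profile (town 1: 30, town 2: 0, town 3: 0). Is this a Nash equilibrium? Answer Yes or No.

Total = 30 < 110: not provided.
Town 1 (pledges 30, payoff -30): dropping to 0 → total 0, payoff 0. Profitable deviation.

No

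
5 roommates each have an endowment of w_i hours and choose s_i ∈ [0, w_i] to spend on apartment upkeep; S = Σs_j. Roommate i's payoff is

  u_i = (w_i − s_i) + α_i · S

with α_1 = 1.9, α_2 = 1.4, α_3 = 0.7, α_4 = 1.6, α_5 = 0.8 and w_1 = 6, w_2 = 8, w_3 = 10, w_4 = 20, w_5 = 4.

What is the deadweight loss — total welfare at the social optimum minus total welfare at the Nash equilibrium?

75.6

∂u_i/∂s_i = α_i − 1, so roommate i contributes w_i if α_i > 1, else 0.
α_i > 1 for i ∈ {1, 2, 4}; NE contributions (6, 8, 0, 20, 0), S = 34.
W^NE = Σw_i − S^NE + (Σα_i)·S^NE = 48 + 5.4·34 = 231.6.
Planner: ∂(Σu_j)/∂s_i = Σα_j − 1 = 5.4 > 0, so everyone contributes w_i; S^SO = 48, W^SO = 48 + 5.4·48 = 307.2.
Deadweight loss = 75.6.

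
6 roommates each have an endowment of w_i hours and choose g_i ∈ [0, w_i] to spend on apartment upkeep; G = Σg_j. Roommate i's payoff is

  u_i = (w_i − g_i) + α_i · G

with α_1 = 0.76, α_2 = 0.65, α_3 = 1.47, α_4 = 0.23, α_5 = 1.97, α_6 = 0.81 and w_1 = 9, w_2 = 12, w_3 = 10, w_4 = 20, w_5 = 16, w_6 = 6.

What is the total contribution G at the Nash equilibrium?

26

∂u_i/∂g_i = α_i − 1, so roommate i contributes w_i if α_i > 1, else 0.
α_i > 1 for i ∈ {3, 5}; NE contributions (0, 0, 10, 0, 16, 0), G = 26.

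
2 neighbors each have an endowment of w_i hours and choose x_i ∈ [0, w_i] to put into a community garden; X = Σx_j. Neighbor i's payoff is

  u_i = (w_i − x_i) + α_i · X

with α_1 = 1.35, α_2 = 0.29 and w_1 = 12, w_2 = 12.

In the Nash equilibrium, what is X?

12

∂u_i/∂x_i = α_i − 1, so neighbor i contributes w_i if α_i > 1, else 0.
α_i > 1 for i ∈ {1}; NE contributions (12, 0), X = 12.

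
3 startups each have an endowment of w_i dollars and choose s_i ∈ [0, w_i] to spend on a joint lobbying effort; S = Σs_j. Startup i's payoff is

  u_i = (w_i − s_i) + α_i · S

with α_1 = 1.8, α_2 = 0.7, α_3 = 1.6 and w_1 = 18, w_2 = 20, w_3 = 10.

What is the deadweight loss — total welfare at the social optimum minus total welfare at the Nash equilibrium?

∂u_i/∂s_i = α_i − 1, so startup i contributes w_i if α_i > 1, else 0.
α_i > 1 for i ∈ {1, 3}; NE contributions (18, 0, 10), S = 28.
W^NE = Σw_i − S^NE + (Σα_i)·S^NE = 48 + 3.1·28 = 134.8.
Planner: ∂(Σu_j)/∂s_i = Σα_j − 1 = 3.1 > 0, so everyone contributes w_i; S^SO = 48, W^SO = 48 + 3.1·48 = 196.8.
Deadweight loss = 62.

62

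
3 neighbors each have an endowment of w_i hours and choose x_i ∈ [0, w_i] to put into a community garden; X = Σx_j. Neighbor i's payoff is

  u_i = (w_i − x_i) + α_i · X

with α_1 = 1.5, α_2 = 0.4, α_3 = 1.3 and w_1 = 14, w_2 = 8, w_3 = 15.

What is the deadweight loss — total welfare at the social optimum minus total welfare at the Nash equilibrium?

17.6

∂u_i/∂x_i = α_i − 1, so neighbor i contributes w_i if α_i > 1, else 0.
α_i > 1 for i ∈ {1, 3}; NE contributions (14, 0, 15), X = 29.
W^NE = Σw_i − X^NE + (Σα_i)·X^NE = 37 + 2.2·29 = 100.8.
Planner: ∂(Σu_j)/∂x_i = Σα_j − 1 = 2.2 > 0, so everyone contributes w_i; X^SO = 37, W^SO = 37 + 2.2·37 = 118.4.
Deadweight loss = 17.6.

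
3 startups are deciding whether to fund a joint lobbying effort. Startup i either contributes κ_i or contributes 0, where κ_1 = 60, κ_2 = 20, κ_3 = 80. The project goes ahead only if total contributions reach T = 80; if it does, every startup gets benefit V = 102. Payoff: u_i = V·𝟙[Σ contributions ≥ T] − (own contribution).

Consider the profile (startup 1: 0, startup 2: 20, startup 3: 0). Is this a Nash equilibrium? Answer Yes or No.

Total = 20 < 80: not provided.
Startup 1 (pledges 0, payoff 0): pledging 60 → total 80, payoff 42. Profitable deviation.

No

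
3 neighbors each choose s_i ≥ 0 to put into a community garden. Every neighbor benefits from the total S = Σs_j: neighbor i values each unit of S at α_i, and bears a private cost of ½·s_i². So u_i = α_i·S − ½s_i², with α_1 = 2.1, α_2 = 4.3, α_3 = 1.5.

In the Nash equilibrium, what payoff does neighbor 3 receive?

Neighbor i's FOC: ∂u_i/∂s_i = α_i − s_i = 0, so s_i* = α_i.
NE contributions = (2.1, 4.3, 1.5); S = 7.9.
u_3 = α_3·S − ½·(s_3)² = 1.5·7.9 − ½·1.5² = 10.725.

10.725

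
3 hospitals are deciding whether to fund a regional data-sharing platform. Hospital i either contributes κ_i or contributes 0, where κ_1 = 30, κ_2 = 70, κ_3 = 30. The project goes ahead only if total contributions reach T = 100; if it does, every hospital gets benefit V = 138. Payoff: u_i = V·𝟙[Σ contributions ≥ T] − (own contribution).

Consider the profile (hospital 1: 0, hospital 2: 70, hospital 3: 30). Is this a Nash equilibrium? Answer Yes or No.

Yes

Total = 100 ≥ 100: provided.
Hospital 1 (pledges 0, payoff 138): pledging 30 → total 130, payoff 108. No gain.
Hospital 2 (pledges 70, payoff 68): dropping to 0 → total 30, payoff 0. No gain.
Hospital 3 (pledges 30, payoff 108): dropping to 0 → total 70, payoff 0. No gain.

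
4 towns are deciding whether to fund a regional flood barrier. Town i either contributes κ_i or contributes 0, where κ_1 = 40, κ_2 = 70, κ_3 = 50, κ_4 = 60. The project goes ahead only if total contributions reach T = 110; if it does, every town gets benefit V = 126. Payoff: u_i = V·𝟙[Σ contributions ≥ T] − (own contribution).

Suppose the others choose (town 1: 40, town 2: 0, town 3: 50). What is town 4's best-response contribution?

60

Others' total = 90. Contributing 60 brings total to 150 ≥ 110: gain V − κ_4 = 66.
Best response: 60.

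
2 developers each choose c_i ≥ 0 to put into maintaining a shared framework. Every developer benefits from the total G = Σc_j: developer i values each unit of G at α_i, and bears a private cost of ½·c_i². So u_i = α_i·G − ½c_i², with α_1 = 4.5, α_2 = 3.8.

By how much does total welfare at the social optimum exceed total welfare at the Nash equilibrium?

17.345

Developer i's FOC: ∂u_i/∂c_i = α_i − c_i = 0, so c_i* = α_i.
NE contributions = (4.5, 3.8); G = 8.3.
W^NE = (Σα)·G − ½Σα_i² = 8.3² − ½·34.69 = 51.545.
Planner sets c_i = Σα_j = 8.3 for every i, so G^SO = 2·8.3 = 16.6.
W^SO = (Σα)·G^SO − ½·2·(Σα)² = (2/2)·8.3² = 68.89.
Deadweight loss = W^SO − W^NE = 17.345.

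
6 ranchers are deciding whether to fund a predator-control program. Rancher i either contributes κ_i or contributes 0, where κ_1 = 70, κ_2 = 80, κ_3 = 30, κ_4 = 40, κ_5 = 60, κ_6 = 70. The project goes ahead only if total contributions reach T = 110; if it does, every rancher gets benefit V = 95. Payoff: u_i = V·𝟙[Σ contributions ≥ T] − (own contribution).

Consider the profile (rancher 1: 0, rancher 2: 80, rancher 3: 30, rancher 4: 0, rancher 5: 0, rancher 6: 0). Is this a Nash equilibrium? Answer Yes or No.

Yes

Total = 110 ≥ 110: provided.
Rancher 1 (pledges 0, payoff 95): pledging 70 → total 180, payoff 25. No gain.
Rancher 2 (pledges 80, payoff 15): dropping to 0 → total 30, payoff 0. No gain.
Rancher 3 (pledges 30, payoff 65): dropping to 0 → total 80, payoff 0. No gain.
Rancher 4 (pledges 0, payoff 95): pledging 40 → total 150, payoff 55. No gain.
Rancher 5 (pledges 0, payoff 95): pledging 60 → total 170, payoff 35. No gain.
Rancher 6 (pledges 0, payoff 95): pledging 70 → total 180, payoff 25. No gain.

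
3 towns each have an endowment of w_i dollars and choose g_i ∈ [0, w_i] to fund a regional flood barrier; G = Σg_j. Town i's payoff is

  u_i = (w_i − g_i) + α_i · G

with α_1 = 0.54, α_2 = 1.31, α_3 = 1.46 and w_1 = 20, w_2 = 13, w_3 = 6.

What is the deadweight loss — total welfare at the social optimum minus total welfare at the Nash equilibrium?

46.2

∂u_i/∂g_i = α_i − 1, so town i contributes w_i if α_i > 1, else 0.
α_i > 1 for i ∈ {2, 3}; NE contributions (0, 13, 6), G = 19.
W^NE = Σw_i − G^NE + (Σα_i)·G^NE = 39 + 2.31·19 = 82.89.
Planner: ∂(Σu_j)/∂g_i = Σα_j − 1 = 2.31 > 0, so everyone contributes w_i; G^SO = 39, W^SO = 39 + 2.31·39 = 129.09.
Deadweight loss = 46.2.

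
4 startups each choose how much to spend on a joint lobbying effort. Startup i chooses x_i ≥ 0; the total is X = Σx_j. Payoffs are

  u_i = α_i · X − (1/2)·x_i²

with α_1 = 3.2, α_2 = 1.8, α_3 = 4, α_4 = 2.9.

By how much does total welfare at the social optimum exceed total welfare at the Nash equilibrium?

Startup i's FOC: ∂u_i/∂x_i = α_i − x_i = 0, so x_i* = α_i.
NE contributions = (3.2, 1.8, 4, 2.9); X = 11.9.
W^NE = (Σα)·X − ½Σα_i² = 11.9² − ½·37.89 = 122.665.
Planner sets x_i = Σα_j = 11.9 for every i, so X^SO = 4·11.9 = 47.6.
W^SO = (Σα)·X^SO − ½·4·(Σα)² = (4/2)·11.9² = 283.22.
Deadweight loss = W^SO − W^NE = 160.555.

160.555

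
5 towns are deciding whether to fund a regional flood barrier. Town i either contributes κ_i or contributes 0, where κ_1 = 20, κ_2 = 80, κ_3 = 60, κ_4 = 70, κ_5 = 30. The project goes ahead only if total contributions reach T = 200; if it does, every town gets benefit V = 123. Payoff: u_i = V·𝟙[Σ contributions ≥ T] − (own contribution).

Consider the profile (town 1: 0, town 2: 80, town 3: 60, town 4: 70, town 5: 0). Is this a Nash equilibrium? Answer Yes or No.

Yes

Total = 210 ≥ 200: provided.
Town 1 (pledges 0, payoff 123): pledging 20 → total 230, payoff 103. No gain.
Town 2 (pledges 80, payoff 43): dropping to 0 → total 130, payoff 0. No gain.
Town 3 (pledges 60, payoff 63): dropping to 0 → total 150, payoff 0. No gain.
Town 4 (pledges 70, payoff 53): dropping to 0 → total 140, payoff 0. No gain.
Town 5 (pledges 0, payoff 123): pledging 30 → total 240, payoff 93. No gain.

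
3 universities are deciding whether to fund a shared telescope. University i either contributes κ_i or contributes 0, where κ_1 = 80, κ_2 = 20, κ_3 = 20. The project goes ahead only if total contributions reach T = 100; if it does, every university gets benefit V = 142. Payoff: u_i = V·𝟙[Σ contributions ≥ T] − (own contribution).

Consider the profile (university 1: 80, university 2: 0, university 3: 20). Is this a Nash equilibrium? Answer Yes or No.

Yes

Total = 100 ≥ 100: provided.
University 1 (pledges 80, payoff 62): dropping to 0 → total 20, payoff 0. No gain.
University 2 (pledges 0, payoff 142): pledging 20 → total 120, payoff 122. No gain.
University 3 (pledges 20, payoff 122): dropping to 0 → total 80, payoff 0. No gain.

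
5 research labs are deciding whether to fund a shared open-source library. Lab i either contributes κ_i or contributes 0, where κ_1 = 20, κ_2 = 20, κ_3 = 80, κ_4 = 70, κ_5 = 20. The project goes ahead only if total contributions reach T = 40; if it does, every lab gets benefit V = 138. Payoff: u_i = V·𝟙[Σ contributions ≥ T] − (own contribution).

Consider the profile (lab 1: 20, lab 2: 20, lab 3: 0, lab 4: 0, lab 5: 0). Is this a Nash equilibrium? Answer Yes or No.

Yes

Total = 40 ≥ 40: provided.
Lab 1 (pledges 20, payoff 118): dropping to 0 → total 20, payoff 0. No gain.
Lab 2 (pledges 20, payoff 118): dropping to 0 → total 20, payoff 0. No gain.
Lab 3 (pledges 0, payoff 138): pledging 80 → total 120, payoff 58. No gain.
Lab 4 (pledges 0, payoff 138): pledging 70 → total 110, payoff 68. No gain.
Lab 5 (pledges 0, payoff 138): pledging 20 → total 60, payoff 118. No gain.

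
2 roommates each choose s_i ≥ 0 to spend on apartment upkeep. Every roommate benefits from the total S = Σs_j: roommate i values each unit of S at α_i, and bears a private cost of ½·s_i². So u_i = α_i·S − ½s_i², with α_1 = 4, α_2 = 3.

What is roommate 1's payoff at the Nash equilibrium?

20

Roommate i's FOC: ∂u_i/∂s_i = α_i − s_i = 0, so s_i* = α_i.
NE contributions = (4, 3); S = 7.
u_1 = α_1·S − ½·(s_1)² = 4·7 − ½·4² = 20.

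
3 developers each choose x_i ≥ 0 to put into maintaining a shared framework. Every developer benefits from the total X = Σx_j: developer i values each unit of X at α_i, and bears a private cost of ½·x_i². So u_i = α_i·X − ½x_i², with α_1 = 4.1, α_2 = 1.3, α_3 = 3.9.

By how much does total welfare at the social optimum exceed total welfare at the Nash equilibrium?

Developer i's FOC: ∂u_i/∂x_i = α_i − x_i = 0, so x_i* = α_i.
NE contributions = (4.1, 1.3, 3.9); X = 9.3.
W^NE = (Σα)·X − ½Σα_i² = 9.3² − ½·33.71 = 69.635.
Planner sets x_i = Σα_j = 9.3 for every i, so X^SO = 3·9.3 = 27.9.
W^SO = (Σα)·X^SO − ½·3·(Σα)² = (3/2)·9.3² = 129.735.
Deadweight loss = W^SO − W^NE = 60.1.

60.1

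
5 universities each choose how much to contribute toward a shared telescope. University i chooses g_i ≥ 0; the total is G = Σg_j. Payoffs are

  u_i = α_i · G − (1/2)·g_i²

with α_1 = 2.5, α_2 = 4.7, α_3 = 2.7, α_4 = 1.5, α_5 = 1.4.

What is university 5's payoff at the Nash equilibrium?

University i's FOC: ∂u_i/∂g_i = α_i − g_i = 0, so g_i* = α_i.
NE contributions = (2.5, 4.7, 2.7, 1.5, 1.4); G = 12.8.
u_5 = α_5·G − ½·(g_5)² = 1.4·12.8 − ½·1.4² = 16.94.

16.94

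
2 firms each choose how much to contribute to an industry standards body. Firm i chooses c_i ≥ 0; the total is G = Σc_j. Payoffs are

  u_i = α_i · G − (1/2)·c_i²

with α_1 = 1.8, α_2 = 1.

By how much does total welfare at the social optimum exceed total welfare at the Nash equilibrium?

Firm i's FOC: ∂u_i/∂c_i = α_i − c_i = 0, so c_i* = α_i.
NE contributions = (1.8, 1); G = 2.8.
W^NE = (Σα)·G − ½Σα_i² = 2.8² − ½·4.24 = 5.72.
Planner sets c_i = Σα_j = 2.8 for every i, so G^SO = 2·2.8 = 5.6.
W^SO = (Σα)·G^SO − ½·2·(Σα)² = (2/2)·2.8² = 7.84.
Deadweight loss = W^SO − W^NE = 2.12.

2.12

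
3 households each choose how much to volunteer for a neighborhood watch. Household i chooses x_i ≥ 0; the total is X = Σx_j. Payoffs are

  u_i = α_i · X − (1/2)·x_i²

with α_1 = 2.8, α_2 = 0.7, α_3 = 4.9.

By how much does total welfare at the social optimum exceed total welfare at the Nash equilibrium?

Household i's FOC: ∂u_i/∂x_i = α_i − x_i = 0, so x_i* = α_i.
NE contributions = (2.8, 0.7, 4.9); X = 8.4.
W^NE = (Σα)·X − ½Σα_i² = 8.4² − ½·32.34 = 54.39.
Planner sets x_i = Σα_j = 8.4 for every i, so X^SO = 3·8.4 = 25.2.
W^SO = (Σα)·X^SO − ½·3·(Σα)² = (3/2)·8.4² = 105.84.
Deadweight loss = W^SO − W^NE = 51.45.

51.45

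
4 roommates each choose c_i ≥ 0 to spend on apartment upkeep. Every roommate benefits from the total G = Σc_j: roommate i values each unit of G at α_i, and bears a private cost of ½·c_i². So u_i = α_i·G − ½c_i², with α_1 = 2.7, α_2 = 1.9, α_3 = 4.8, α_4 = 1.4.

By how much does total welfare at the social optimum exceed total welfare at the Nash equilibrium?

134.59

Roommate i's FOC: ∂u_i/∂c_i = α_i − c_i = 0, so c_i* = α_i.
NE contributions = (2.7, 1.9, 4.8, 1.4); G = 10.8.
W^NE = (Σα)·G − ½Σα_i² = 10.8² − ½·35.9 = 98.69.
Planner sets c_i = Σα_j = 10.8 for every i, so G^SO = 4·10.8 = 43.2.
W^SO = (Σα)·G^SO − ½·4·(Σα)² = (4/2)·10.8² = 233.28.
Deadweight loss = W^SO − W^NE = 134.59.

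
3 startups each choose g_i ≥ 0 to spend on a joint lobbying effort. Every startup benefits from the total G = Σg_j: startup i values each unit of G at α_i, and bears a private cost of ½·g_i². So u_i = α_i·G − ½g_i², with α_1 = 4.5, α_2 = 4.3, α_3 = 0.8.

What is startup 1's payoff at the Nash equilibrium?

33.075

Startup i's FOC: ∂u_i/∂g_i = α_i − g_i = 0, so g_i* = α_i.
NE contributions = (4.5, 4.3, 0.8); G = 9.6.
u_1 = α_1·G − ½·(g_1)² = 4.5·9.6 − ½·4.5² = 33.075.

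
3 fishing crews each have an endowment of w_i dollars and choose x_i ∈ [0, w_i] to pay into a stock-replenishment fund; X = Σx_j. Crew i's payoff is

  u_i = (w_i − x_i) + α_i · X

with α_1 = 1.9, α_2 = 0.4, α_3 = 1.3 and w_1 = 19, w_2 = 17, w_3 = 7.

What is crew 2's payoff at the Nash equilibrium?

∂u_i/∂x_i = α_i − 1, so crew i contributes w_i if α_i > 1, else 0.
α_i > 1 for i ∈ {1, 3}; NE contributions (19, 0, 7), X = 26.
u_2 = (17 − 0) + 0.4·26 = 27.4.

27.4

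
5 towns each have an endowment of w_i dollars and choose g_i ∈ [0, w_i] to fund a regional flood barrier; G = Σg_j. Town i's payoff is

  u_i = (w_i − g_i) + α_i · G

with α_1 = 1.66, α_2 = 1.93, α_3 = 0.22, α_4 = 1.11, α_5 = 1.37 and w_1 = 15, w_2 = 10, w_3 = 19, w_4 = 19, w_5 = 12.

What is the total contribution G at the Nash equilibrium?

∂u_i/∂g_i = α_i − 1, so town i contributes w_i if α_i > 1, else 0.
α_i > 1 for i ∈ {1, 2, 4, 5}; NE contributions (15, 10, 0, 19, 12), G = 56.

56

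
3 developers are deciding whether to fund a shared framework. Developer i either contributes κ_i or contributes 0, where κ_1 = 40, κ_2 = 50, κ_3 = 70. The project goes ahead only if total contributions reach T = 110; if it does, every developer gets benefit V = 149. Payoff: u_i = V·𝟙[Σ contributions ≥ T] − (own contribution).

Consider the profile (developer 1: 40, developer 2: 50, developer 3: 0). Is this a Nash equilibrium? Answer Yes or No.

Total = 90 < 110: not provided.
Developer 1 (pledges 40, payoff -40): dropping to 0 → total 50, payoff 0. Profitable deviation.

No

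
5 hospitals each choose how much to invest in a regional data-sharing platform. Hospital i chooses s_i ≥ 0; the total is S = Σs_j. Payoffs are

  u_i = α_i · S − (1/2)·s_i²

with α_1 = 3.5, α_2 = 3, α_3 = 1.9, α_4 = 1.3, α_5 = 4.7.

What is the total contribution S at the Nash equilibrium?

14.4

Hospital i's FOC: ∂u_i/∂s_i = α_i − s_i = 0, so s_i* = α_i.
NE contributions = (3.5, 3, 1.9, 1.3, 4.7); S = 14.4.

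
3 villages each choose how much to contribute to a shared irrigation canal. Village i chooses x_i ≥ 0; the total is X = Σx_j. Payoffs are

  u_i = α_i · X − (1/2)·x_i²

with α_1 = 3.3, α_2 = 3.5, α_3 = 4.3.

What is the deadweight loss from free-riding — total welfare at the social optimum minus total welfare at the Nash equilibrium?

82.42

Village i's FOC: ∂u_i/∂x_i = α_i − x_i = 0, so x_i* = α_i.
NE contributions = (3.3, 3.5, 4.3); X = 11.1.
W^NE = (Σα)·X − ½Σα_i² = 11.1² − ½·41.63 = 102.395.
Planner sets x_i = Σα_j = 11.1 for every i, so X^SO = 3·11.1 = 33.3.
W^SO = (Σα)·X^SO − ½·3·(Σα)² = (3/2)·11.1² = 184.815.
Deadweight loss = W^SO − W^NE = 82.42.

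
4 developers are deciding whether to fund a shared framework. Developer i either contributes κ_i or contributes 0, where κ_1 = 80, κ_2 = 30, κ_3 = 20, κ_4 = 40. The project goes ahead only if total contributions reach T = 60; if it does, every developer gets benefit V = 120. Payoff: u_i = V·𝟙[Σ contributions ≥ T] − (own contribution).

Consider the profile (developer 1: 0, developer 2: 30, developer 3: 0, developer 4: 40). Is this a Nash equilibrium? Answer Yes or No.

Total = 70 ≥ 60: provided.
Developer 1 (pledges 0, payoff 120): pledging 80 → total 150, payoff 40. No gain.
Developer 2 (pledges 30, payoff 90): dropping to 0 → total 40, payoff 0. No gain.
Developer 3 (pledges 0, payoff 120): pledging 20 → total 90, payoff 100. No gain.
Developer 4 (pledges 40, payoff 80): dropping to 0 → total 30, payoff 0. No gain.

Yes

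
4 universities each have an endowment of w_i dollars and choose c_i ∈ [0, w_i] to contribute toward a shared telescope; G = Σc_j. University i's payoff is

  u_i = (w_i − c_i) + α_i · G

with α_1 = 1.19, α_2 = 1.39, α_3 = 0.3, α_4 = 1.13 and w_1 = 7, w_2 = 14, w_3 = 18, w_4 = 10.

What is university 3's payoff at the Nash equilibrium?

∂u_i/∂c_i = α_i − 1, so university i contributes w_i if α_i > 1, else 0.
α_i > 1 for i ∈ {1, 2, 4}; NE contributions (7, 14, 0, 10), G = 31.
u_3 = (18 − 0) + 0.3·31 = 27.3.

27.3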